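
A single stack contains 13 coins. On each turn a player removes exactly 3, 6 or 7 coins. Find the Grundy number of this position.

Compute g(0), g(1), … for moves {3, 6, 7}:
g(0) = mex{} = 0
g(1) = mex{} = 0
g(2) = mex{} = 0
g(3) = mex{0} = 1
g(4) = mex{0} = 1
g(5) = mex{0} = 1
g(6) = mex{0,1} = 2
g(7) = mex{0,1} = 2
g(8) = mex{0,1} = 2
g(9) = mex{0,1,2} = 3
g(10) = mex{1,2} = 0
g(11) = mex{1,2} = 0
g(12) = mex{1,2,3} = 0
g(13) = mex{0,2} = 1
So g(13) = 1.

1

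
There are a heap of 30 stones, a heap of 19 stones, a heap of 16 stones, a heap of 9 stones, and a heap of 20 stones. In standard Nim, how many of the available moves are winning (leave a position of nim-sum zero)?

0

In binary:
  11110  (30)
  10011  (19)
  10000  (16)
  01001  (9)
  10100  (20)
  -----
  00000  (0)
The nim-sum is already 0, so every move leaves a nonzero nim-sum — there are no winning moves.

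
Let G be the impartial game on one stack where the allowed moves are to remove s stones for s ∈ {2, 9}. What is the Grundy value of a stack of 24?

Compute g(0), g(1), … for moves {2, 9}:
k:     0  1  2  3  4  5  6  7  8  9 10 11 12 13 14 15 16 17 18 19 20 21 22 23 24
g(k):  0  0  1  1  0  0  1  1  0  2  1  0  0  1  1  0  0  1  1  0  2  1  0  0  1
So g(24) = 1.

1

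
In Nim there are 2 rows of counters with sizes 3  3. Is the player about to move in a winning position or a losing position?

Losing position

Compute the nim-sum pairwise:
3 ^ 3 = 0
The nim-sum is 0, so this is a P-position: the player to move is in a losing position under optimal play.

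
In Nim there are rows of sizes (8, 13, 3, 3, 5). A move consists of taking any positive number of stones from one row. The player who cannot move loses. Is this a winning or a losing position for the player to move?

Compute the nim-sum pairwise:
8 ^ 13 = 5
5 ^ 3 = 6
6 ^ 3 = 5
5 ^ 5 = 0
The nim-sum is 0, so this is a P-position: the player to move is in a losing position under optimal play.

Losing position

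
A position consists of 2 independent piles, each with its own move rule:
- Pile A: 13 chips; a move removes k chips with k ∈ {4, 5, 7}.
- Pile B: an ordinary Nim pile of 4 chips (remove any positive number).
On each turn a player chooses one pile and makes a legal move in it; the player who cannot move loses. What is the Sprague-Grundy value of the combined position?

4

For pile A, compute g(0), g(1), … with moves {4, 5, 7}:
k:     0  1  2  3  4  5  6  7  8  9 10 11 12 13
g(k):  0  0  0  0  1  1  1  1  2  2  2  0  0  0
So g(13) = 0.
Pile B is a plain Nim pile of size 4, so its Grundy value is 4.
By the Sprague-Grundy theorem, the Grundy value of a sum of independent games is the XOR of the component values.
Combined value = 0 ⊕ 4 = 4.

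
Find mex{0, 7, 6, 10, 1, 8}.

The values 0, 1 are all present; 2 is the first non-negative integer missing from the set.

2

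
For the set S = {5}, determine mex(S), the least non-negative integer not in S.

0 is not in the set, so the mex is 0.

0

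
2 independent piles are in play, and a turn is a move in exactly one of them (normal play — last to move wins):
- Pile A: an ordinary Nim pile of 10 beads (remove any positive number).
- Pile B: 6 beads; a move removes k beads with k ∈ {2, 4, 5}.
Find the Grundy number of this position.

Pile A is a plain Nim pile of size 10, so its Grundy value is 10.
Grundy values for pile B (subtraction set {2, 4, 5}):
g(0) = mex{} = 0
g(1) = mex{} = 0
g(2) = mex{0} = 1
g(3) = mex{0} = 1
g(4) = mex{0,1} = 2
g(5) = mex{0,1} = 2
g(6) = mex{0,1,2} = 3
So g(6) = 3.
The value of a disjunctive sum is the nim-sum of the parts.
Combined value = 10 ⊕ 3 = 9.

9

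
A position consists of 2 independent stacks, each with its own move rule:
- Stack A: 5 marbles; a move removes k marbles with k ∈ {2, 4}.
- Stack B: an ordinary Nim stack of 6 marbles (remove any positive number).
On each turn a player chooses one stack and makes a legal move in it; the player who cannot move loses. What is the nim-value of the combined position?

4

For stack A, compute g(0), g(1), … with moves {2, 4}:
g(0) = mex{} = 0
g(1) = mex{} = 0
g(2) = mex{0} = 1
g(3) = mex{0} = 1
g(4) = mex{0,1} = 2
g(5) = mex{0,1} = 2
So g(5) = 2.
Stack B is a plain Nim stack of size 6, so its Grundy value is 6.
The value of a disjunctive sum is the nim-sum of the parts.
Combined value = 2 ⊕ 6 = 4.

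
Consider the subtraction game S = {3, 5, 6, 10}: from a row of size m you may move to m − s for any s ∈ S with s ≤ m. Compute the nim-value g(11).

3

Compute g(0), g(1), … for moves {3, 5, 6, 10}:
g(0) = mex{} = 0
g(1) = mex{} = 0
g(2) = mex{} = 0
g(3) = mex{0} = 1
g(4) = mex{0} = 1
g(5) = mex{0} = 1
g(6) = mex{0,1} = 2
g(7) = mex{0,1} = 2
g(8) = mex{0,1} = 2
g(9) = mex{1,2} = 0
g(10) = mex{0,1,2} = 3
g(11) = mex{0,1,2} = 3
So g(11) = 3.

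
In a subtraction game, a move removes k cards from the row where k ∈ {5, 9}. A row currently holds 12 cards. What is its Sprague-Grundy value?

2

Build the Grundy sequence with g(k) = mex{g(k−s) : s ∈ {5, 9}, s ≤ k}:
k:     0  1  2  3  4  5  6  7  8  9 10 11 12
g(k):  0  0  0  0  0  1  1  1  1  1  2  2  2
So g(12) = 2.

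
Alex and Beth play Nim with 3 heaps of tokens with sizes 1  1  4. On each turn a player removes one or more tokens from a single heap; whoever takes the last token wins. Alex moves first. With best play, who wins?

Bitwise XOR of the heap sizes:
  001  (1)
  001  (1)
  100  (4)
  ---
  100  (4)
The nim-sum is 4 ≠ 0, so this is an N-position: the player to move can win; Alex has a winning move.

Alex wins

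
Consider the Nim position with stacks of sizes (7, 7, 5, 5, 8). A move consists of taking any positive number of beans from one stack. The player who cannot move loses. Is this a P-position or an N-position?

N-position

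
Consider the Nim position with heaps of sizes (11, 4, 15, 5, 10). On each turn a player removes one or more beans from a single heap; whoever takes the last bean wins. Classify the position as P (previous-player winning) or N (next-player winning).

N-position

Compute the nim-sum pairwise:
11 ⊕ 4 = 15
15 ⊕ 15 = 0
0 ⊕ 5 = 5
5 ⊕ 10 = 15
The nim-sum is 15 ≠ 0, so this is an N-position: the player to move can win.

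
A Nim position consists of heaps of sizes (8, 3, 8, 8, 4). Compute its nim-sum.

Compute the nim-sum pairwise:
8 ^ 3 = 11
11 ^ 8 = 3
3 ^ 8 = 11
11 ^ 4 = 15

15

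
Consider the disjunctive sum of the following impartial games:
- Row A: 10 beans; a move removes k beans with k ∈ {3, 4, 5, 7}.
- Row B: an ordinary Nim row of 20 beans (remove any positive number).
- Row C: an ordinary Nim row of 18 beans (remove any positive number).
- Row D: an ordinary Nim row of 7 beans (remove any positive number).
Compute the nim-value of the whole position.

1

Grundy values for row A (subtraction set {3, 4, 5, 7}):
k:     0  1  2  3  4  5  6  7  8  9 10
g(k):  0  0  0  1  1  1  2  2  2  3  0
So g(10) = 0.
Row B is a plain Nim row of size 20, so its Grundy value is 20.
Row C is a plain Nim row of size 18, so its Grundy value is 18.
Row D is a plain Nim row of size 7, so its Grundy value is 7.
The value of a disjunctive sum is the nim-sum of the parts.
Combined value = 0 ⊕ 20 ⊕ 18 ⊕ 7 = 1.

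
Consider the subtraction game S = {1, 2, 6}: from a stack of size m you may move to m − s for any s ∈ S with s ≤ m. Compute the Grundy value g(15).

Grundy values for subtraction set {1, 2, 6}:
k:     0  1  2  3  4  5  6  7  8  9 10 11 12 13 14 15
g(k):  0  1  2  0  1  2  3  0  1  2  0  1  2  3  0  1
So g(15) = 1.

1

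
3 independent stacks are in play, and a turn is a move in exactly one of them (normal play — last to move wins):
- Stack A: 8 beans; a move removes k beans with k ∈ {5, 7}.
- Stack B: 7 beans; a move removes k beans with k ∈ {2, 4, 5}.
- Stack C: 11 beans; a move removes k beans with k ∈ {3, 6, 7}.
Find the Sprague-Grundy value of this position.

1

Grundy values for stack A (subtraction set {5, 7}):
k:     0  1  2  3  4  5  6  7  8
g(k):  0  0  0  0  0  1  1  1  1
So g(8) = 1.
Grundy values for stack B (subtraction set {2, 4, 5}):
k:     0  1  2  3  4  5  6  7
g(k):  0  0  1  1  2  2  3  0
So g(7) = 0.
Build the Grundy sequence for stack C with g(k) = mex{g(k−s) : s ∈ {3, 6, 7}, s ≤ k}:
k:     0  1  2  3  4  5  6  7  8  9 10 11
g(k):  0  0  0  1  1  1  2  2  2  3  0  0
So g(11) = 0.
The value of a disjunctive sum is the nim-sum of the parts.
Combined value = 1 ⊕ 0 ⊕ 0 = 1.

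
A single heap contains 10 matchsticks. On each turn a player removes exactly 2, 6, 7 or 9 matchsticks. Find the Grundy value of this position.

3

Build the Grundy sequence with g(k) = mex{g(k−s) : s ∈ {2, 6, 7, 9}, s ≤ k}:
k:     0  1  2  3  4  5  6  7  8  9 10
g(k):  0  0  1  1  0  0  1  1  2  2  3
So g(10) = 3.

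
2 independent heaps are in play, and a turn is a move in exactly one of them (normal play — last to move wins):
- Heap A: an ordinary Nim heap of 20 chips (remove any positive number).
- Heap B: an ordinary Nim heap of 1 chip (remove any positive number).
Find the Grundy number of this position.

Heap A is a plain Nim heap of size 20, so its Grundy value is 20.
Heap B is a plain Nim heap of size 1, so its Grundy value is 1.
The value of a disjunctive sum is the nim-sum of the parts.
Combined value = 20 XOR 1 = 21.

21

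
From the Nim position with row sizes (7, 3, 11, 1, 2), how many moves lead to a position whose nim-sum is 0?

1

Compute the nim-sum pairwise:
7 XOR 3 = 4
4 XOR 11 = 15
15 XOR 1 = 14
14 XOR 2 = 12
The overall nim-sum is X = 12. A row of size p has a winning move iff p XOR X < p (reduce it to p XOR X).
  7: 7 XOR 12 = 11 ≥ 7 — no move.
  3: 3 XOR 12 = 15 ≥ 3 — no move.
  11: 11 XOR 12 = 7 < 11 — winning move (to 7).
  1: 1 XOR 12 = 13 ≥ 1 — no move.
  2: 2 XOR 12 = 14 ≥ 2 — no move.
That gives 1 winning move.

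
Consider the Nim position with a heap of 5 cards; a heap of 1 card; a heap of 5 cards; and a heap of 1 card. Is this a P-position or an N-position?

Write each in binary and XOR column by column:
  101  (5)
  001  (1)
  101  (5)
  001  (1)
  ---
  000  (0)
The nim-sum is 0, so this is a P-position: the player to move is in a losing position under optimal play.

P-position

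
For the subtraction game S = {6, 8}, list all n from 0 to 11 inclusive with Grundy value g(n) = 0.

Build the Grundy sequence with g(k) = mex{g(k−s) : s ∈ {6, 8}, s ≤ k}:
k:     0  1  2  3  4  5  6  7  8  9 10 11
g(k):  0  0  0  0  0  0  1  1  1  1  1  1
The P-positions (g = 0) in 0..11 are 0, 1, 2, 3, 4, 5.

0, 1, 2, 3, 4, 5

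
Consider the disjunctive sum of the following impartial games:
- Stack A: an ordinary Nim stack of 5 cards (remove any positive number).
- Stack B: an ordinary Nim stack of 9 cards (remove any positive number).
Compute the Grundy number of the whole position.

12

Stack A is a plain Nim stack of size 5, so its Grundy value is 5.
Stack B is a plain Nim stack of size 9, so its Grundy value is 9.
By the Sprague-Grundy theorem, the Grundy value of a sum of independent games is the XOR of the component values.
Combined value = 5 ⊕ 9 = 12.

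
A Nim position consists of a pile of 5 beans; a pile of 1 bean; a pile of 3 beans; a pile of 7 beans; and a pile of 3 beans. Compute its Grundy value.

3

Compute the nim-sum pairwise:
5 ^ 1 = 4
4 ^ 3 = 7
7 ^ 7 = 0
0 ^ 3 = 3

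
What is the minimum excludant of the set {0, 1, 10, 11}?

The values 0, 1 are all present; 2 is the first non-negative integer missing from the set.

2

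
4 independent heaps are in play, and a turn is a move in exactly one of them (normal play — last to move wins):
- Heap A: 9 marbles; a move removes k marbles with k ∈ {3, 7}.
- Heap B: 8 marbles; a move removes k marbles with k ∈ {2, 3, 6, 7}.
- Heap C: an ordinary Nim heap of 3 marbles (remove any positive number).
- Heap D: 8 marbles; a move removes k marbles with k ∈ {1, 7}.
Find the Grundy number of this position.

0

For heap A, compute g(0), g(1), … with moves {3, 7}:
g(0) = mex{} = 0
g(1) = mex{} = 0
g(2) = mex{} = 0
g(3) = mex{0} = 1
g(4) = mex{0} = 1
g(5) = mex{0} = 1
g(6) = mex{1} = 0
g(7) = mex{0,1} = 2
g(8) = mex{0,1} = 2
g(9) = mex{0} = 1
So g(9) = 1.
For heap B, compute g(0), g(1), … with moves {2, 3, 6, 7}:
g(0) = mex{} = 0
g(1) = mex{} = 0
g(2) = mex{0} = 1
g(3) = mex{0} = 1
g(4) = mex{0,1} = 2
g(5) = mex{1} = 0
g(6) = mex{0,1,2} = 3
g(7) = mex{0,2} = 1
g(8) = mex{0,1,3} = 2
So g(8) = 2.
Heap C is a plain Nim heap of size 3, so its Grundy value is 3.
For heap D, compute g(0), g(1), … with moves {1, 7}:
g(0) = mex{} = 0
g(1) = mex{0} = 1
g(2) = mex{1} = 0
g(3) = mex{0} = 1
g(4) = mex{1} = 0
g(5) = mex{0} = 1
g(6) = mex{1} = 0
g(7) = mex{0} = 1
g(8) = mex{1} = 0
So g(8) = 0.
By the Sprague-Grundy theorem, the Grundy value of a sum of independent games is the XOR of the component values.
Combined value = 1 ⊕ 2 ⊕ 3 ⊕ 0 = 0.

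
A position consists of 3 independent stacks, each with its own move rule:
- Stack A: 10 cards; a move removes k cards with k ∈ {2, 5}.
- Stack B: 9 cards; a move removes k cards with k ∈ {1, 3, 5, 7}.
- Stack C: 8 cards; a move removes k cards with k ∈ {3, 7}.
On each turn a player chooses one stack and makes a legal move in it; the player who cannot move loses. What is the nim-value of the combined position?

2

Build the Grundy sequence for stack A with g(k) = mex{g(k−s) : s ∈ {2, 5}, s ≤ k}:
g(0) = mex{} = 0
g(1) = mex{} = 0
g(2) = mex{0} = 1
g(3) = mex{0} = 1
g(4) = mex{1} = 0
g(5) = mex{0,1} = 2
g(6) = mex{0} = 1
g(7) = mex{1,2} = 0
g(8) = mex{1} = 0
g(9) = mex{0} = 1
g(10) = mex{0,2} = 1
So g(10) = 1.
Grundy values for stack B (subtraction set {1, 3, 5, 7}):
k:     0  1  2  3  4  5  6  7  8  9
g(k):  0  1  0  1  0  1  0  1  0  1
So g(9) = 1.
For stack C, compute g(0), g(1), … with moves {3, 7}:
k:     0  1  2  3  4  5  6  7  8
g(k):  0  0  0  1  1  1  0  2  2
So g(8) = 2.
By the Sprague-Grundy theorem, the Grundy value of a sum of independent games is the XOR of the component values.
Combined value = 1 ⊕ 1 ⊕ 2 = 2.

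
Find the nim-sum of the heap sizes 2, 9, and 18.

25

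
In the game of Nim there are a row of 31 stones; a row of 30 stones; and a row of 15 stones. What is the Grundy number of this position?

14

Nim-sum: 31 ^ 30 ^ 15 = 14.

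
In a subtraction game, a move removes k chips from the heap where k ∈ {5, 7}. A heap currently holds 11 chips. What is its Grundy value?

2

Compute g(0), g(1), … for moves {5, 7}:
g(0) = mex{} = 0
g(1) = mex{} = 0
g(2) = mex{} = 0
g(3) = mex{} = 0
g(4) = mex{} = 0
g(5) = mex{0} = 1
g(6) = mex{0} = 1
g(7) = mex{0} = 1
g(8) = mex{0} = 1
g(9) = mex{0} = 1
g(10) = mex{0,1} = 2
g(11) = mex{0,1} = 2
So g(11) = 2.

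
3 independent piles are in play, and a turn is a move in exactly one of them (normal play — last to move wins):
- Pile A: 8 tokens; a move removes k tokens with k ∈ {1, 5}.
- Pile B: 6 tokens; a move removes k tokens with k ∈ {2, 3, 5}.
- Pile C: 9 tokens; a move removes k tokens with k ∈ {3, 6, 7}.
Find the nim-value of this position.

For pile A, compute g(0), g(1), … with moves {1, 5}:
k:     0  1  2  3  4  5  6  7  8
g(k):  0  1  0  1  0  1  0  1  0
So g(8) = 0.
For pile B, compute g(0), g(1), … with moves {2, 3, 5}:
g(0) = mex{} = 0
g(1) = mex{} = 0
g(2) = mex{0} = 1
g(3) = mex{0} = 1
g(4) = mex{0,1} = 2
g(5) = mex{0,1} = 2
g(6) = mex{0,1,2} = 3
So g(6) = 3.
Build the Grundy sequence for pile C with g(k) = mex{g(k−s) : s ∈ {3, 6, 7}, s ≤ k}:
g(0) = mex{} = 0
g(1) = mex{} = 0
g(2) = mex{} = 0
g(3) = mex{0} = 1
g(4) = mex{0} = 1
g(5) = mex{0} = 1
g(6) = mex{0,1} = 2
g(7) = mex{0,1} = 2
g(8) = mex{0,1} = 2
g(9) = mex{0,1,2} = 3
So g(9) = 3.
By the Sprague-Grundy theorem, the Grundy value of a sum of independent games is the XOR of the component values.
Combined value = 0 ⊕ 3 ⊕ 3 = 0.

0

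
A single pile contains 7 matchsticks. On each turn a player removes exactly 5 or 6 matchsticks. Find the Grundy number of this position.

Build the Grundy sequence with g(k) = mex{g(k−s) : s ∈ {5, 6}, s ≤ k}:
g(0) = mex{} = 0
g(1) = mex{} = 0
g(2) = mex{} = 0
g(3) = mex{} = 0
g(4) = mex{} = 0
g(5) = mex{0} = 1
g(6) = mex{0} = 1
g(7) = mex{0} = 1
So g(7) = 1.

1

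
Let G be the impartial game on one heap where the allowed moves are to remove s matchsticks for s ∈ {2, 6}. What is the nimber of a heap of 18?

1

Build the Grundy sequence with g(k) = mex{g(k−s) : s ∈ {2, 6}, s ≤ k}:
k:     0  1  2  3  4  5  6  7  8  9 10 11 12 13 14 15 16 17 18
g(k):  0  0  1  1  0  0  1  1  0  0  1  1  0  0  1  1  0  0  1
So g(18) = 1.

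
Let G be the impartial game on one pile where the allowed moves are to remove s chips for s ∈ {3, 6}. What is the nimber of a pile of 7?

2

Compute g(0), g(1), … for moves {3, 6}:
k:     0  1  2  3  4  5  6  7
g(k):  0  0  0  1  1  1  2  2
So g(7) = 2.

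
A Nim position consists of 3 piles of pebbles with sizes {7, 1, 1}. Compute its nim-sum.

Nim-sum: 7 XOR 1 XOR 1 = 7.

7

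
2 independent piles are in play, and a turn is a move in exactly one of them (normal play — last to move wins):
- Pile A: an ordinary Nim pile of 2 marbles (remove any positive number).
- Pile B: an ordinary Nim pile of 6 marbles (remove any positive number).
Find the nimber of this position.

Pile A is a plain Nim pile of size 2, so its Grundy value is 2.
Pile B is a plain Nim pile of size 6, so its Grundy value is 6.
The value of a disjunctive sum is the nim-sum of the parts.
Combined value = 2 XOR 6 = 4.

4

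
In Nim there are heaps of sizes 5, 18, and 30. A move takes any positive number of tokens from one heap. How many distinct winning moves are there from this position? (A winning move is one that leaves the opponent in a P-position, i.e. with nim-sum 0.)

Nim-sum: 5 ⊕ 18 ⊕ 30 = 9.
The overall nim-sum is X = 9. A heap of size p has a winning move iff p XOR X < p (reduce it to p XOR X).
  5: 5 XOR 9 = 12 ≥ 5 — no move.
  18: 18 XOR 9 = 27 ≥ 18 — no move.
  30: 30 XOR 9 = 23 < 30 — winning move (to 23).
That gives 1 winning move.

1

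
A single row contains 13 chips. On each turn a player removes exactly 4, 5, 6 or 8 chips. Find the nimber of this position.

0

Grundy values for subtraction set {4, 5, 6, 8}:
k:     0  1  2  3  4  5  6  7  8  9 10 11 12 13
g(k):  0  0  0  0  1  1  1  1  2  2  2  2  0  0
So g(13) = 0.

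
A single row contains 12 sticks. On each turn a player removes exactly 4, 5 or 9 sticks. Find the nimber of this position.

3

Compute g(0), g(1), … for moves {4, 5, 9}:
g(0) = mex{} = 0
g(1) = mex{} = 0
g(2) = mex{} = 0
g(3) = mex{} = 0
g(4) = mex{0} = 1
g(5) = mex{0} = 1
g(6) = mex{0} = 1
g(7) = mex{0} = 1
g(8) = mex{0,1} = 2
g(9) = mex{0,1} = 2
g(10) = mex{0,1} = 2
g(11) = mex{0,1} = 2
g(12) = mex{0,1,2} = 3
So g(12) = 3.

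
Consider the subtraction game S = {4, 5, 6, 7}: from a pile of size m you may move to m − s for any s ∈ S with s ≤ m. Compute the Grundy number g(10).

2

Grundy values for subtraction set {4, 5, 6, 7}:
g(0) = mex{} = 0
g(1) = mex{} = 0
g(2) = mex{} = 0
g(3) = mex{} = 0
g(4) = mex{0} = 1
g(5) = mex{0} = 1
g(6) = mex{0} = 1
g(7) = mex{0} = 1
g(8) = mex{0,1} = 2
g(9) = mex{0,1} = 2
g(10) = mex{0,1} = 2
So g(10) = 2.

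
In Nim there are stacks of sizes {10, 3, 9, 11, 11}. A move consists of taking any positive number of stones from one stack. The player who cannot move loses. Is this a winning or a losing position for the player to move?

Compute the nim-sum pairwise:
10 ^ 3 = 9
9 ^ 9 = 0
0 ^ 11 = 11
11 ^ 11 = 0
The nim-sum is 0, so this is a P-position: the player to move is in a losing position under optimal play.

Losing position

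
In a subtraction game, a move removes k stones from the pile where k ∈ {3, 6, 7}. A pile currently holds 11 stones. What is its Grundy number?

Build the Grundy sequence with g(k) = mex{g(k−s) : s ∈ {3, 6, 7}, s ≤ k}:
g(0) = mex{} = 0
g(1) = mex{} = 0
g(2) = mex{} = 0
g(3) = mex{0} = 1
g(4) = mex{0} = 1
g(5) = mex{0} = 1
g(6) = mex{0,1} = 2
g(7) = mex{0,1} = 2
g(8) = mex{0,1} = 2
g(9) = mex{0,1,2} = 3
g(10) = mex{1,2} = 0
g(11) = mex{1,2} = 0
So g(11) = 0.

0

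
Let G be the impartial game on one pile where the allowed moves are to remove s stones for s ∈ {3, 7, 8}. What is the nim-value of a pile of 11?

0

Build the Grundy sequence with g(k) = mex{g(k−s) : s ∈ {3, 7, 8}, s ≤ k}:
k:     0  1  2  3  4  5  6  7  8  9 10 11
g(k):  0  0  0  1  1  1  0  2  2  1  3  0
So g(11) = 0.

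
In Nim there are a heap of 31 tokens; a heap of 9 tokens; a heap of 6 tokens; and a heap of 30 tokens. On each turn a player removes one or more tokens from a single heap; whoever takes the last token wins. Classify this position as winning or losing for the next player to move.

Nim-sum: 31 XOR 9 XOR 6 XOR 30 = 14.
The nim-sum is 14 ≠ 0, so this is an N-position: the player to move can win.

Winning position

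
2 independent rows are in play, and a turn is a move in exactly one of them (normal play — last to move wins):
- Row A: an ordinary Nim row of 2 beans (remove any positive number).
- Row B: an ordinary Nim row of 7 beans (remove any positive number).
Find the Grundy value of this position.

5

Row A is a plain Nim row of size 2, so its Grundy value is 2.
Row B is a plain Nim row of size 7, so its Grundy value is 7.
The value of a disjunctive sum is the nim-sum of the parts.
Combined value = 2 ⊕ 7 = 5.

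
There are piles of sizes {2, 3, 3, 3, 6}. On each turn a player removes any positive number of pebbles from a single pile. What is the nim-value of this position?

7

Bitwise XOR of the heap sizes:
  010  (2)
  011  (3)
  011  (3)
  011  (3)
  110  (6)
  ---
  111  (7)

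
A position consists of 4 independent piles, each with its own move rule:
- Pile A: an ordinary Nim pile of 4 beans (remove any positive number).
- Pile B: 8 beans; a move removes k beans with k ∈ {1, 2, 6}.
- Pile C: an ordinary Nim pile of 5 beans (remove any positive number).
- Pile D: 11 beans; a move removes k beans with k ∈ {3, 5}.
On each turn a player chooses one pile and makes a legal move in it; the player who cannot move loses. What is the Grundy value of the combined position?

Pile A is a plain Nim pile of size 4, so its Grundy value is 4.
For pile B, compute g(0), g(1), … with moves {1, 2, 6}:
g(0) = mex{} = 0
g(1) = mex{0} = 1
g(2) = mex{0,1} = 2
g(3) = mex{1,2} = 0
g(4) = mex{0,2} = 1
g(5) = mex{0,1} = 2
g(6) = mex{0,1,2} = 3
g(7) = mex{1,2,3} = 0
g(8) = mex{0,2,3} = 1
So g(8) = 1.
Pile C is a plain Nim pile of size 5, so its Grundy value is 5.
Grundy values for pile D (subtraction set {3, 5}):
g(0) = mex{} = 0
g(1) = mex{} = 0
g(2) = mex{} = 0
g(3) = mex{0} = 1
g(4) = mex{0} = 1
g(5) = mex{0} = 1
g(6) = mex{0,1} = 2
g(7) = mex{0,1} = 2
g(8) = mex{1} = 0
g(9) = mex{1,2} = 0
g(10) = mex{1,2} = 0
g(11) = mex{0,2} = 1
So g(11) = 1.
The value of a disjunctive sum is the nim-sum of the parts.
Combined value = 4 XOR 1 XOR 5 XOR 1 = 1.

1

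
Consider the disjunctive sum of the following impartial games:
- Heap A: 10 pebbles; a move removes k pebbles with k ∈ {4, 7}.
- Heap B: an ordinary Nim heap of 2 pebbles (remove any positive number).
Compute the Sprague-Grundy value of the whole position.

0

Grundy values for heap A (subtraction set {4, 7}):
k:     0  1  2  3  4  5  6  7  8  9 10
g(k):  0  0  0  0  1  1  1  1  2  2  2
So g(10) = 2.
Heap B is a plain Nim heap of size 2, so its Grundy value is 2.
By the Sprague-Grundy theorem, the Grundy value of a sum of independent games is the XOR of the component values.
Combined value = 2 ⊕ 2 = 0.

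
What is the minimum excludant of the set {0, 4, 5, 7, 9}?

0 is in the set but 1 is not, so the mex is 1.

1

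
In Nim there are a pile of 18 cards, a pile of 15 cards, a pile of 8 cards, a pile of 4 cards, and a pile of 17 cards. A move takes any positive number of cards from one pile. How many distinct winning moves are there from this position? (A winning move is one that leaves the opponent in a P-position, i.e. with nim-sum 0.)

0

Nim-sum: 18 ⊕ 15 ⊕ 8 ⊕ 4 ⊕ 17 = 0.
The nim-sum is already 0, so every move leaves a nonzero nim-sum — there are no winning moves.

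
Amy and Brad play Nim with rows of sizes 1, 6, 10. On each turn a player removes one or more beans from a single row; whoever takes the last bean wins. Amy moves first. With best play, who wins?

Amy wins

Write each in binary and XOR column by column:
  0001  (1)
  0110  (6)
  1010  (10)
  ----
  1101  (13)
The nim-sum is 13 ≠ 0, so this is an N-position: the player to move can win; Amy has a winning move.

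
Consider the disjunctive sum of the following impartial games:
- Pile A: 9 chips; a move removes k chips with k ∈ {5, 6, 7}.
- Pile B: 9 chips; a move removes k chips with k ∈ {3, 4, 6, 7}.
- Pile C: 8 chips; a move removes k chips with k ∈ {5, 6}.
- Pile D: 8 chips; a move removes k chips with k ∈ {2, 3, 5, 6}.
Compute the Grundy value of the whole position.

Build the Grundy sequence for pile A with g(k) = mex{g(k−s) : s ∈ {5, 6, 7}, s ≤ k}:
k:     0  1  2  3  4  5  6  7  8  9
g(k):  0  0  0  0  0  1  1  1  1  1
So g(9) = 1.
For pile B, compute g(0), g(1), … with moves {3, 4, 6, 7}:
g(0) = mex{} = 0
g(1) = mex{} = 0
g(2) = mex{} = 0
g(3) = mex{0} = 1
g(4) = mex{0} = 1
g(5) = mex{0} = 1
g(6) = mex{0,1} = 2
g(7) = mex{0,1} = 2
g(8) = mex{0,1} = 2
g(9) = mex{0,1,2} = 3
So g(9) = 3.
Build the Grundy sequence for pile C with g(k) = mex{g(k−s) : s ∈ {5, 6}, s ≤ k}:
g(0) = mex{} = 0
g(1) = mex{} = 0
g(2) = mex{} = 0
g(3) = mex{} = 0
g(4) = mex{} = 0
g(5) = mex{0} = 1
g(6) = mex{0} = 1
g(7) = mex{0} = 1
g(8) = mex{0} = 1
So g(8) = 1.
Build the Grundy sequence for pile D with g(k) = mex{g(k−s) : s ∈ {2, 3, 5, 6}, s ≤ k}:
g(0) = mex{} = 0
g(1) = mex{} = 0
g(2) = mex{0} = 1
g(3) = mex{0} = 1
g(4) = mex{0,1} = 2
g(5) = mex{0,1} = 2
g(6) = mex{0,1,2} = 3
g(7) = mex{0,1,2} = 3
g(8) = mex{1,2,3} = 0
So g(8) = 0.
By the Sprague-Grundy theorem, the Grundy value of a sum of independent games is the XOR of the component values.
Combined value = 1 XOR 3 XOR 1 XOR 0 = 3.

3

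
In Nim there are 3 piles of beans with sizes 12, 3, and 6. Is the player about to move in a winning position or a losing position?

Winning position

Bitwise XOR of the heap sizes:
  1100  (12)
  0011  (3)
  0110  (6)
  ----
  1001  (9)
The nim-sum is 9 ≠ 0, so this is an N-position: the player to move can win.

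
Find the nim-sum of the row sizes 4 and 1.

5

Nim-sum: 4 XOR 1 = 5.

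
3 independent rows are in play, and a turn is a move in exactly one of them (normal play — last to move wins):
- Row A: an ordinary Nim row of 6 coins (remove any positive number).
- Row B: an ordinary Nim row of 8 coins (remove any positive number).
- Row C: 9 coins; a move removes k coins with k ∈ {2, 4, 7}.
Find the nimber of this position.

14

Row A is a plain Nim row of size 6, so its Grundy value is 6.
Row B is a plain Nim row of size 8, so its Grundy value is 8.
Grundy values for row C (subtraction set {2, 4, 7}):
k:     0  1  2  3  4  5  6  7  8  9
g(k):  0  0  1  1  2  2  0  3  1  0
So g(9) = 0.
By the Sprague-Grundy theorem, the Grundy value of a sum of independent games is the XOR of the component values.
Combined value = 6 ⊕ 8 ⊕ 0 = 14.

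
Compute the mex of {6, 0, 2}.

1

0 is in the set but 1 is not, so the mex is 1.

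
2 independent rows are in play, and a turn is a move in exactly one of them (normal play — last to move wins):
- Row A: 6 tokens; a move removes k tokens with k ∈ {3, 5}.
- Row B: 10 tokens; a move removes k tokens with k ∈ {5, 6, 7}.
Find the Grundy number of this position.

Build the Grundy sequence for row A with g(k) = mex{g(k−s) : s ∈ {3, 5}, s ≤ k}:
g(0) = mex{} = 0
g(1) = mex{} = 0
g(2) = mex{} = 0
g(3) = mex{0} = 1
g(4) = mex{0} = 1
g(5) = mex{0} = 1
g(6) = mex{0,1} = 2
So g(6) = 2.
Build the Grundy sequence for row B with g(k) = mex{g(k−s) : s ∈ {5, 6, 7}, s ≤ k}:
k:     0  1  2  3  4  5  6  7  8  9 10
g(k):  0  0  0  0  0  1  1  1  1  1  2
So g(10) = 2.
By the Sprague-Grundy theorem, the Grundy value of a sum of independent games is the XOR of the component values.
Combined value = 2 XOR 2 = 0.

0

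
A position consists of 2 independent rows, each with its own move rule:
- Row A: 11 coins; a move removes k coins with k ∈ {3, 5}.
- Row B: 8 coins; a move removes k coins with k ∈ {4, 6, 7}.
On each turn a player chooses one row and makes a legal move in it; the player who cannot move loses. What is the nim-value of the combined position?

3

Build the Grundy sequence for row A with g(k) = mex{g(k−s) : s ∈ {3, 5}, s ≤ k}:
k:     0  1  2  3  4  5  6  7  8  9 10 11
g(k):  0  0  0  1  1  1  2  2  0  0  0  1
So g(11) = 1.
Grundy values for row B (subtraction set {4, 6, 7}):
g(0) = mex{} = 0
g(1) = mex{} = 0
g(2) = mex{} = 0
g(3) = mex{} = 0
g(4) = mex{0} = 1
g(5) = mex{0} = 1
g(6) = mex{0} = 1
g(7) = mex{0} = 1
g(8) = mex{0,1} = 2
So g(8) = 2.
The value of a disjunctive sum is the nim-sum of the parts.
Combined value = 1 ⊕ 2 = 3.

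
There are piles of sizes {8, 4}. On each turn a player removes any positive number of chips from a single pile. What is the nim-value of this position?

Compute the nim-sum pairwise:
8 ⊕ 4 = 12

12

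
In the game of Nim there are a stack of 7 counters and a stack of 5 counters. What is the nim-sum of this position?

2

Nim-sum: 7 ^ 5 = 2.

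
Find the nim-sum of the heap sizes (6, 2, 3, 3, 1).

5

Compute the nim-sum pairwise:
6 ^ 2 = 4
4 ^ 3 = 7
7 ^ 3 = 4
4 ^ 1 = 5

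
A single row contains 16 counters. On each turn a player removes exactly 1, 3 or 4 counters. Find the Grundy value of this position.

0

Build the Grundy sequence with g(k) = mex{g(k−s) : s ∈ {1, 3, 4}, s ≤ k}:
k:     0  1  2  3  4  5  6  7  8  9 10 11 12 13 14 15 16
g(k):  0  1  0  1  2  3  2  0  1  0  1  2  3  2  0  1  0
So g(16) = 0.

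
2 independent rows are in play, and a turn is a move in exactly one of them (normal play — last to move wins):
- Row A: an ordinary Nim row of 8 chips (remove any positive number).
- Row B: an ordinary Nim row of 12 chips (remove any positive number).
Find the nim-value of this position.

Row A is a plain Nim row of size 8, so its Grundy value is 8.
Row B is a plain Nim row of size 12, so its Grundy value is 12.
The value of a disjunctive sum is the nim-sum of the parts.
Combined value = 8 ⊕ 12 = 4.

4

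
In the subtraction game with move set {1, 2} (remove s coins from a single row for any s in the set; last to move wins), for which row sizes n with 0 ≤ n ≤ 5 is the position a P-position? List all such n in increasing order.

Build the Grundy sequence with g(k) = mex{g(k−s) : s ∈ {1, 2}, s ≤ k}:
g(0) = mex{} = 0
g(1) = mex{0} = 1
g(2) = mex{0,1} = 2
g(3) = mex{1,2} = 0
g(4) = mex{0,2} = 1
g(5) = mex{0,1} = 2
The P-positions (g = 0) in 0..5 are 0, 3.

0, 3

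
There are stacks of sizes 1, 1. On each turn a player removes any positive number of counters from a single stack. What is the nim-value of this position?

Compute the nim-sum pairwise:
1 XOR 1 = 0

0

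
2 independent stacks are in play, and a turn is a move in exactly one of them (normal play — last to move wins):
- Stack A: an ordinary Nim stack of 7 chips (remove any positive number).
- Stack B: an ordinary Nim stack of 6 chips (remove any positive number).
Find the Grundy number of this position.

1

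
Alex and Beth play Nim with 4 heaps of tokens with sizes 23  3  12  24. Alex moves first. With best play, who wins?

Nim-sum: 23 XOR 3 XOR 12 XOR 24 = 0.
The nim-sum is 0, so this is a P-position: the player to move is in a losing position under optimal play; Alex is about to move from it and so loses — Beth wins.

Beth wins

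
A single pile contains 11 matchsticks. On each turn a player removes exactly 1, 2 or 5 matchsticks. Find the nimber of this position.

2

Build the Grundy sequence with g(k) = mex{g(k−s) : s ∈ {1, 2, 5}, s ≤ k}:
k:     0  1  2  3  4  5  6  7  8  9 10 11
g(k):  0  1  2  0  1  2  0  1  2  0  1  2
So g(11) = 2.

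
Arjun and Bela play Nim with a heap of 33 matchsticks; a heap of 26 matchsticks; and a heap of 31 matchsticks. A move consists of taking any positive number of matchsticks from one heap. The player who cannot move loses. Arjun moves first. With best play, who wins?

Arjun wins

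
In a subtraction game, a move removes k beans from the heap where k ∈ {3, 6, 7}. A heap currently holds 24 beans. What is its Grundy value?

1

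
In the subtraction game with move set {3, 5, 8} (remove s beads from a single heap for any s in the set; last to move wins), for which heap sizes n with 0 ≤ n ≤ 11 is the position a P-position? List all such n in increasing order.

0, 1, 2, 11

Build the Grundy sequence with g(k) = mex{g(k−s) : s ∈ {3, 5, 8}, s ≤ k}:
k:     0  1  2  3  4  5  6  7  8  9 10 11
g(k):  0  0  0  1  1  1  2  2  2  3  3  0
The P-positions (g = 0) in 0..11 are 0, 1, 2, 11.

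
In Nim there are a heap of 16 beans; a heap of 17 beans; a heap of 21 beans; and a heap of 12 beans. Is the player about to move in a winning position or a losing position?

Bitwise XOR of the heap sizes:
  10000  (16)
  10001  (17)
  10101  (21)
  01100  (12)
  -----
  11000  (24)
The nim-sum is 24 ≠ 0, so this is an N-position: the player to move can win.

Winning position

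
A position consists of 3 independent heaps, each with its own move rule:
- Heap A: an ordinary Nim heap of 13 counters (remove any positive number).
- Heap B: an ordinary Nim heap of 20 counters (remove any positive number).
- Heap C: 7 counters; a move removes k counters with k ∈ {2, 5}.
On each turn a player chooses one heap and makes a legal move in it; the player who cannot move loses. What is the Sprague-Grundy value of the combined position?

25

Heap A is a plain Nim heap of size 13, so its Grundy value is 13.
Heap B is a plain Nim heap of size 20, so its Grundy value is 20.
For heap C, compute g(0), g(1), … with moves {2, 5}:
k:     0  1  2  3  4  5  6  7
g(k):  0  0  1  1  0  2  1  0
So g(7) = 0.
By the Sprague-Grundy theorem, the Grundy value of a sum of independent games is the XOR of the component values.
Combined value = 13 ⊕ 20 ⊕ 0 = 25.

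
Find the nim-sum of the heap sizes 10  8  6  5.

Bitwise XOR of the heap sizes:
  1010  (10)
  1000  (8)
  0110  (6)
  0101  (5)
  ----
  0001  (1)

1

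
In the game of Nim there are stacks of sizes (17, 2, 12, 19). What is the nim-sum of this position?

Compute the nim-sum pairwise:
17 ⊕ 2 = 19
19 ⊕ 12 = 31
31 ⊕ 19 = 12

12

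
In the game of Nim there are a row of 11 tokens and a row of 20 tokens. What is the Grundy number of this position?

Compute the nim-sum pairwise:
11 XOR 20 = 31

31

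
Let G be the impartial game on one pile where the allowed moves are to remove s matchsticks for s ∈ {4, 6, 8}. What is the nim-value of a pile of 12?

0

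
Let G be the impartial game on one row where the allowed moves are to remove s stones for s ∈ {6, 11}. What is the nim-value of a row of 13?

Grundy values for subtraction set {6, 11}:
k:     0  1  2  3  4  5  6  7  8  9 10 11 12 13
g(k):  0  0  0  0  0  0  1  1  1  1  1  1  2  2
So g(13) = 2.

2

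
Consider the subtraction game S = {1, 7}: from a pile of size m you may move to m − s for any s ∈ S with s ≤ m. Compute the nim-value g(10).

0

Grundy values for subtraction set {1, 7}:
g(0) = mex{} = 0
g(1) = mex{0} = 1
g(2) = mex{1} = 0
g(3) = mex{0} = 1
g(4) = mex{1} = 0
g(5) = mex{0} = 1
g(6) = mex{1} = 0
g(7) = mex{0} = 1
g(8) = mex{1} = 0
g(9) = mex{0} = 1
g(10) = mex{1} = 0
So g(10) = 0.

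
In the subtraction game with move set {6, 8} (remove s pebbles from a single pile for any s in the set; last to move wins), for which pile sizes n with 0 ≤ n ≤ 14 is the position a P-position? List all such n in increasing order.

0, 1, 2, 3, 4, 5, 14

Build the Grundy sequence with g(k) = mex{g(k−s) : s ∈ {6, 8}, s ≤ k}:
k:     0  1  2  3  4  5  6  7  8  9 10 11 12 13 14
g(k):  0  0  0  0  0  0  1  1  1  1  1  1  2  2  0
The P-positions (g = 0) in 0..14 are 0, 1, 2, 3, 4, 5, 14.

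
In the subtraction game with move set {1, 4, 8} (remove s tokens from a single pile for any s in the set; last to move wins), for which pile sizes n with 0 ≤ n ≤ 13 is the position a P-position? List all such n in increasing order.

Build the Grundy sequence with g(k) = mex{g(k−s) : s ∈ {1, 4, 8}, s ≤ k}:
g(0) = mex{} = 0
g(1) = mex{0} = 1
g(2) = mex{1} = 0
g(3) = mex{0} = 1
g(4) = mex{0,1} = 2
g(5) = mex{1,2} = 0
g(6) = mex{0} = 1
g(7) = mex{1} = 0
g(8) = mex{0,2} = 1
g(9) = mex{0,1} = 2
g(10) = mex{0,1,2} = 3
g(11) = mex{0,1,3} = 2
g(12) = mex{1,2} = 0
g(13) = mex{0,2} = 1
The P-positions (g = 0) in 0..13 are 0, 2, 5, 7, 12.

0, 2, 5, 7, 12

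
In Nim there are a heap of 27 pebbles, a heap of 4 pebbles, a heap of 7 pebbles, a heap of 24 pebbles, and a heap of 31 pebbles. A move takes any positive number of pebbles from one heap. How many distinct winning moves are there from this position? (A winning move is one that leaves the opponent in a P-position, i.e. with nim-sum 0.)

Write each in binary and XOR column by column:
  11011  (27)
  00100  (4)
  00111  (7)
  11000  (24)
  11111  (31)
  -----
  11111  (31)
The overall nim-sum is X = 31. A heap of size p has a winning move iff p XOR X < p (reduce it to p XOR X).
  27: 27 XOR 31 = 4 < 27 — winning move (to 4).
  4: 4 XOR 31 = 27 ≥ 4 — no move.
  7: 7 XOR 31 = 24 ≥ 7 — no move.
  24: 24 XOR 31 = 7 < 24 — winning move (to 7).
  31: 31 XOR 31 = 0 < 31 — winning move (to 0).
That gives 3 winning moves.

3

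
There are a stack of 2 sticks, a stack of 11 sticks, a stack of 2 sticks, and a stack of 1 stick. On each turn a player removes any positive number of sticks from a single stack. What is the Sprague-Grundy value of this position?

10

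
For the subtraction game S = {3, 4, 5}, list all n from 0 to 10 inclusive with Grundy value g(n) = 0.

0, 1, 2, 8, 9, 10

Compute g(0), g(1), … for moves {3, 4, 5}:
g(0) = mex{} = 0
g(1) = mex{} = 0
g(2) = mex{} = 0
g(3) = mex{0} = 1
g(4) = mex{0} = 1
g(5) = mex{0} = 1
g(6) = mex{0,1} = 2
g(7) = mex{0,1} = 2
g(8) = mex{1} = 0
g(9) = mex{1,2} = 0
g(10) = mex{1,2} = 0
The P-positions (g = 0) in 0..10 are 0, 1, 2, 8, 9, 10.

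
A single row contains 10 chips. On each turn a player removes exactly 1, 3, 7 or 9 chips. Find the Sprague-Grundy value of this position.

0

Grundy values for subtraction set {1, 3, 7, 9}:
k:     0  1  2  3  4  5  6  7  8  9 10
g(k):  0  1  0  1  0  1  0  1  0  1  0
So g(10) = 0.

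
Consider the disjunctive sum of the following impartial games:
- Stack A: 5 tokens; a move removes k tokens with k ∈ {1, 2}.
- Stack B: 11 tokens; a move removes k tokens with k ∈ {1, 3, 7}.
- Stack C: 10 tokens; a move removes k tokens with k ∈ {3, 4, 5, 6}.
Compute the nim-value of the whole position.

3

Grundy values for stack A (subtraction set {1, 2}):
g(0) = mex{} = 0
g(1) = mex{0} = 1
g(2) = mex{0,1} = 2
g(3) = mex{1,2} = 0
g(4) = mex{0,2} = 1
g(5) = mex{0,1} = 2
So g(5) = 2.
Grundy values for stack B (subtraction set {1, 3, 7}):
k:     0  1  2  3  4  5  6  7  8  9 10 11
g(k):  0  1  0  1  0  1  0  1  0  1  0  1
So g(11) = 1.
Grundy values for stack C (subtraction set {3, 4, 5, 6}):
k:     0  1  2  3  4  5  6  7  8  9 10
g(k):  0  0  0  1  1  1  2  2  2  0  0
So g(10) = 0.
By the Sprague-Grundy theorem, the Grundy value of a sum of independent games is the XOR of the component values.
Combined value = 2 XOR 1 XOR 0 = 3.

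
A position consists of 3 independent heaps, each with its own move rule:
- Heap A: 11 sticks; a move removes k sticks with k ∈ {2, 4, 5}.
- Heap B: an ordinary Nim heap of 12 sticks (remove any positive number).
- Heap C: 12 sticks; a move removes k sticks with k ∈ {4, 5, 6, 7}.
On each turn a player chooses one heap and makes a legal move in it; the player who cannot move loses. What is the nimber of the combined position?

14

For heap A, compute g(0), g(1), … with moves {2, 4, 5}:
g(0) = mex{} = 0
g(1) = mex{} = 0
g(2) = mex{0} = 1
g(3) = mex{0} = 1
g(4) = mex{0,1} = 2
g(5) = mex{0,1} = 2
g(6) = mex{0,1,2} = 3
g(7) = mex{1,2} = 0
g(8) = mex{1,2,3} = 0
g(9) = mex{0,2} = 1
g(10) = mex{0,2,3} = 1
g(11) = mex{0,1,3} = 2
So g(11) = 2.
Heap B is a plain Nim heap of size 12, so its Grundy value is 12.
Grundy values for heap C (subtraction set {4, 5, 6, 7}):
g(0) = mex{} = 0
g(1) = mex{} = 0
g(2) = mex{} = 0
g(3) = mex{} = 0
g(4) = mex{0} = 1
g(5) = mex{0} = 1
g(6) = mex{0} = 1
g(7) = mex{0} = 1
g(8) = mex{0,1} = 2
g(9) = mex{0,1} = 2
g(10) = mex{0,1} = 2
g(11) = mex{1} = 0
g(12) = mex{1,2} = 0
So g(12) = 0.
By the Sprague-Grundy theorem, the Grundy value of a sum of independent games is the XOR of the component values.
Combined value = 2 ⊕ 12 ⊕ 0 = 14.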